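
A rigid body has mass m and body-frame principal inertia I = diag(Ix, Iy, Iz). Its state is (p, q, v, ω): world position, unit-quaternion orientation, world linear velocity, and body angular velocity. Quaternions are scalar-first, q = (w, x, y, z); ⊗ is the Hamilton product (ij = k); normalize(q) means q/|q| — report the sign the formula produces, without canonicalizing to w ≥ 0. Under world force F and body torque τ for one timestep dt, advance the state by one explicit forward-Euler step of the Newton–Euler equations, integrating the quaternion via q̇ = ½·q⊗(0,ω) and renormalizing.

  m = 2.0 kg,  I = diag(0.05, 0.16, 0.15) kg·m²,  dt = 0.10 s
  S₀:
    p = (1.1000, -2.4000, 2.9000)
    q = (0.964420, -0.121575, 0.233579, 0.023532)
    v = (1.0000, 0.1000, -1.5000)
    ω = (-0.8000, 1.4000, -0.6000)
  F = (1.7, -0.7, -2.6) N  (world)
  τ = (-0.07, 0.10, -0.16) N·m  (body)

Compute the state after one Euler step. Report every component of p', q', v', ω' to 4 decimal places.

precession coupling ω×(Iω) = (0.0084, -0.0480, -0.1232)
α = I⁻¹(τ − ω×Iω) = (-1.5680, 0.9250, -0.2453)
ω' = ω + α·dt = (-0.9568, 1.4925, -0.6245)
Hamilton product q⊗(0,ω) = (-0.4101514, -0.9446282, 1.2584174, -0.5619938)
q' = normalize(q + ½dt·q⊗(0,ω)) = (0.9404, -0.1682, 0.2954, -0.0046)
a = F/m = (0.8500, -0.3500, -1.3000)
new position p' = (1.2000, -2.3900, 2.7500)
v + (F/m)dt = (1.0850, 0.0650, -1.6300)

p' = (1.2000, -2.3900, 2.7500)
q' = (0.9404, -0.1682, 0.2954, -0.0046)
v' = (1.0850, 0.0650, -1.6300)
ω' = (-0.9568, 1.4925, -0.6245)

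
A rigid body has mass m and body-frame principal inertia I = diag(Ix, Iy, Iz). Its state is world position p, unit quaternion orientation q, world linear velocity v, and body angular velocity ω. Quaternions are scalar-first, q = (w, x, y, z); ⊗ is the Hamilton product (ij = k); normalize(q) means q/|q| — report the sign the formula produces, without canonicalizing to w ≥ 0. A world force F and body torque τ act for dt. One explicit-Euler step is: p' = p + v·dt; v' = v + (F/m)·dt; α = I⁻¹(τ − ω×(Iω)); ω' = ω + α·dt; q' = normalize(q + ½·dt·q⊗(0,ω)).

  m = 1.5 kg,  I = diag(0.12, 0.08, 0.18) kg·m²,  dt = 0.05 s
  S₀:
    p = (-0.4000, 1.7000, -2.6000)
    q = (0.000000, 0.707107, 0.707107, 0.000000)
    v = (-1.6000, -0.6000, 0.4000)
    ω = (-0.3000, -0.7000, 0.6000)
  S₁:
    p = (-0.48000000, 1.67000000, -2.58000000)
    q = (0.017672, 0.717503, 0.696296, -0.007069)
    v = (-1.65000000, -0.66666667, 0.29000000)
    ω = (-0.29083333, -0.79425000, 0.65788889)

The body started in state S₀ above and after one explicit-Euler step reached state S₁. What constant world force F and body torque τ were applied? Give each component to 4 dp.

F = (-1.5000, -2.0000, -3.3000)
τ = (-0.0200, -0.1400, 0.2000)

Δv = v₁−v₀ = (-0.05000000, -0.06666667, -0.11000000)
F = m·Δv/dt = (-1.5000, -2.0000, -3.3000)
rate change Δω = (0.00916667, -0.09425000, 0.05788889)
I·α + gyro = (-0.0200, -0.1400, 0.2000)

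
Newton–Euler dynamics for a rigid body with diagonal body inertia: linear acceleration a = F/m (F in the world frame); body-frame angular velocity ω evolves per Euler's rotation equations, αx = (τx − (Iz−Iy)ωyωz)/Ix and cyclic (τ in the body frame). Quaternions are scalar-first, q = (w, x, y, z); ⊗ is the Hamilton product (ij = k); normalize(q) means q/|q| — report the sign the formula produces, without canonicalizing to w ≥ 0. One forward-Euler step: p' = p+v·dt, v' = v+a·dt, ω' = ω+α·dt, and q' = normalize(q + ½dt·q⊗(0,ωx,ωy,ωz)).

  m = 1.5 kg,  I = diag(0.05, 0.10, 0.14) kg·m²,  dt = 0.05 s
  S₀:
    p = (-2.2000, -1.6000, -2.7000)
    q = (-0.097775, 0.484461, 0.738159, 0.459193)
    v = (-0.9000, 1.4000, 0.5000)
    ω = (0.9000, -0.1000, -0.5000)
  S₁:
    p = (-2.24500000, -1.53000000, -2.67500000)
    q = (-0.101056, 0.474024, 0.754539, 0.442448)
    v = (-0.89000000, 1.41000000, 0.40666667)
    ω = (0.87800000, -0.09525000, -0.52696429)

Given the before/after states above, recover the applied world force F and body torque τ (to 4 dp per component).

F = (0.3000, 0.3000, -2.8000)
τ = (-0.0200, 0.0500, -0.0800)

rate change Δω = (-0.02200000, 0.00475000, -0.02696429)
gyro term ω₀×Iω₀ = (0.0020, 0.0405, -0.0045)
τ = I·(Δω/dt) + ω₀×(Iω₀) = (-0.0200, 0.0500, -0.0800)
v₁ − v₀ = (0.01000000, 0.01000000, -0.09333333)
applied force F = (0.3000, 0.3000, -2.8000)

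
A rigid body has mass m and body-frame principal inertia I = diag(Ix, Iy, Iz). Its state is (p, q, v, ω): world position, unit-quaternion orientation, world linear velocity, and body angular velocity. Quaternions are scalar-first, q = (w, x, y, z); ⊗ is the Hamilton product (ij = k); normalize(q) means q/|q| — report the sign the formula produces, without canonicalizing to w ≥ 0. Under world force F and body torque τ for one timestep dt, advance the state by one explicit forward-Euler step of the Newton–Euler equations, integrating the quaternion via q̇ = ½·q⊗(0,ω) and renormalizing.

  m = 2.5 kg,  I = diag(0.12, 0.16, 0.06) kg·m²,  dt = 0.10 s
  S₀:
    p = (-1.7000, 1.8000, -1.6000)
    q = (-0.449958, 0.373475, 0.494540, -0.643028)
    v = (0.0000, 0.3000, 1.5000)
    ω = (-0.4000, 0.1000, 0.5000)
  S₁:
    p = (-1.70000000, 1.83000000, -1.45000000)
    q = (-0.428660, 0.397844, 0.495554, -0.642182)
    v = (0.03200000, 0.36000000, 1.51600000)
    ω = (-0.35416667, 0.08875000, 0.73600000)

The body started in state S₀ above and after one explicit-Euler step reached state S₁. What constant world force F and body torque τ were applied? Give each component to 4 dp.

F = (0.8000, 1.5000, 0.4000)
τ = (0.0500, -0.0300, 0.1400)

Δω = ω₁−ω₀ = (0.04583333, -0.01125000, 0.23600000)
τ = I·(Δω/dt) + ω₀×(Iω₀) = (0.0500, -0.0300, 0.1400)
Δv = v₁−v₀ = (0.03200000, 0.06000000, 0.01600000)
F = m·Δv/dt = (0.8000, 1.5000, 0.4000)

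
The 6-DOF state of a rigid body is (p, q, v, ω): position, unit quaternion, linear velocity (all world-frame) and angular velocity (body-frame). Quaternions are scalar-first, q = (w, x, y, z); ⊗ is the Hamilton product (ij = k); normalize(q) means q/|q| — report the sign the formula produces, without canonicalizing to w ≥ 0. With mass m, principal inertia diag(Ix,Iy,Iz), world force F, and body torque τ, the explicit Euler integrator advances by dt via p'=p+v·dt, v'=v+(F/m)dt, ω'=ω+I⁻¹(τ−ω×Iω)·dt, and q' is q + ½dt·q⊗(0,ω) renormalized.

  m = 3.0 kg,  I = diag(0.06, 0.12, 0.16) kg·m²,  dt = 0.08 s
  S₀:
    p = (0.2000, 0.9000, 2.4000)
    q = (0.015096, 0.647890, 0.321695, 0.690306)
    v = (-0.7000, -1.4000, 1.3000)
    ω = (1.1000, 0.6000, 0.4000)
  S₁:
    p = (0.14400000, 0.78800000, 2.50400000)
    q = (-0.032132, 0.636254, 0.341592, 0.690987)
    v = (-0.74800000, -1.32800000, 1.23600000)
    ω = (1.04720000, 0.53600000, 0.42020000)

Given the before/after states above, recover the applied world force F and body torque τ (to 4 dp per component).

Δω = ω₁−ω₀ = (-0.05280000, -0.06400000, 0.02020000)
applied torque τ = (-0.0300, -0.1400, 0.0800)
velocity change Δv = (-0.04800000, 0.07200000, -0.06400000)
m·(v₁−v₀)/dt = (-1.8000, 2.7000, -2.4000)

F = (-1.8000, 2.7000, -2.4000)
τ = (-0.0300, -0.1400, 0.0800)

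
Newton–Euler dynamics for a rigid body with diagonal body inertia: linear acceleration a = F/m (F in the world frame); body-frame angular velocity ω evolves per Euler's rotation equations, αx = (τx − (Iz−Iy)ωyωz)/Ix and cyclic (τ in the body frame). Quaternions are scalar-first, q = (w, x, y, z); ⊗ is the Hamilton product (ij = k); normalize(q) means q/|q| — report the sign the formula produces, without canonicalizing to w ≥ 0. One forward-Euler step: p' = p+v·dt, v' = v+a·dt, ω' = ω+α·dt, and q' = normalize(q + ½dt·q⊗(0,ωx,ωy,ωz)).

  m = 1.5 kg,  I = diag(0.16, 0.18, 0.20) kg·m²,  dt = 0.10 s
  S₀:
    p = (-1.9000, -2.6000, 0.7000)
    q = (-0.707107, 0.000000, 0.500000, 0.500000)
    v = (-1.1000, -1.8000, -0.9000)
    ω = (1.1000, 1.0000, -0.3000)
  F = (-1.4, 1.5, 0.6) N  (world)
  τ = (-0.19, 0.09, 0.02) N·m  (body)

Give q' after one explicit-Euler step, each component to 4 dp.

q' = (-0.7225, -0.0712, 0.4907, 0.4817)

2q̇ = q⊗(0,ω) = (-0.3500000, -1.4278177, -0.1571070, -0.3378679)
q' = normalize(q + ½dt·q⊗(0,ω)) = (-0.7225, -0.0712, 0.4907, 0.4817)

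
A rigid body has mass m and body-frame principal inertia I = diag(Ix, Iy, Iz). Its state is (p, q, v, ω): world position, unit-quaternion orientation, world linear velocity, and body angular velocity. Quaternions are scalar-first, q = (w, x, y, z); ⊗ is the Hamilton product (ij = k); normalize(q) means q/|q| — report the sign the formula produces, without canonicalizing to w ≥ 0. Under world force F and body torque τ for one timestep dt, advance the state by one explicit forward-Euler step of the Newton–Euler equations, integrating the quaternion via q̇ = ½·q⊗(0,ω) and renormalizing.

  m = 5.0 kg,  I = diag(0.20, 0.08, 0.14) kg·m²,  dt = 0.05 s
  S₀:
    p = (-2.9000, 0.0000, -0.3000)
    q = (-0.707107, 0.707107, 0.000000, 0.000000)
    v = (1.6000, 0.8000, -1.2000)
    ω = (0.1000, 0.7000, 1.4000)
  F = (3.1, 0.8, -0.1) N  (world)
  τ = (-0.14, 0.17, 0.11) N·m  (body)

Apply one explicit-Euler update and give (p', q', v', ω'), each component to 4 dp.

angular accel α = (-0.9940, 2.0200, 0.8457)
new body rate ω' = (0.0503, 0.8010, 1.4423)
2q̇ = q⊗(0,ω) = (-0.0707107, -0.0707107, -1.4849247, -0.4949749)
updated quaternion q' = (-0.7083, 0.7048, -0.0371, -0.0124)
new position p' = (-2.8200, 0.0400, -0.3600)
v' = v + a·dt = (1.6310, 0.8080, -1.2010)

p' = (-2.8200, 0.0400, -0.3600)
q' = (-0.7083, 0.7048, -0.0371, -0.0124)
v' = (1.6310, 0.8080, -1.2010)
ω' = (0.0503, 0.8010, 1.4423)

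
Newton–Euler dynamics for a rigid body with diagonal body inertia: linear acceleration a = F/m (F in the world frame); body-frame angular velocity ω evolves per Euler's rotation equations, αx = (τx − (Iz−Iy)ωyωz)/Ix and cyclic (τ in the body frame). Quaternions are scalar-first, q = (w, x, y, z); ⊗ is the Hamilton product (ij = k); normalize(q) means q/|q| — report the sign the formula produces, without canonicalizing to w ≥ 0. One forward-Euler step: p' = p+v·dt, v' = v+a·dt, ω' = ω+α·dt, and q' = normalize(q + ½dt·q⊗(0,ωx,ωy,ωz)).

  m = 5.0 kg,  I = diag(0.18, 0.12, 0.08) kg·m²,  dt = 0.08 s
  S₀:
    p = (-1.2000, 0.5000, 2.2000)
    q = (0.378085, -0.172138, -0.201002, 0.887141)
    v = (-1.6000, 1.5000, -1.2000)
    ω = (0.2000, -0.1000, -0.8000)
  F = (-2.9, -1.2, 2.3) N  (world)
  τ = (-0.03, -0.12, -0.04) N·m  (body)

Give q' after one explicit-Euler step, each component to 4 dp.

q' = (0.4068, -0.1590, -0.2008, 0.8769)

q⊗(0,ω) = (0.7240402, 0.3251327, 0.0019093, -0.2450538)
updated quaternion q' = (0.4068, -0.1590, -0.2008, 0.8769)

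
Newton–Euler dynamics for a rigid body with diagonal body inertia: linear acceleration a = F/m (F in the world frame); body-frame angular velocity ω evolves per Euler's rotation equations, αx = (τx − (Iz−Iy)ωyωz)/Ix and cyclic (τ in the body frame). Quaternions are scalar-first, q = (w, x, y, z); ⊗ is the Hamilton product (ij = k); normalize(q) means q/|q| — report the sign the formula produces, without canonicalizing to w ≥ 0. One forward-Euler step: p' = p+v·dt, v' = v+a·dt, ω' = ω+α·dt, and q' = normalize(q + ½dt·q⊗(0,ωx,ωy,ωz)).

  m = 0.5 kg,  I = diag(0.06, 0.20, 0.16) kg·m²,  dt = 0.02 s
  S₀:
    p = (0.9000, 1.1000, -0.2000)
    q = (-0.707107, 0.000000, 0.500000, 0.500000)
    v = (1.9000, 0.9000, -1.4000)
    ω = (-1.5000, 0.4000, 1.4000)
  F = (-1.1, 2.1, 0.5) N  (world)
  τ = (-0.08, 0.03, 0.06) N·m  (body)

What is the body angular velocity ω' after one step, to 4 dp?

gyro term ω×Iω = (-0.0224, 0.2100, -0.0840)
α = I⁻¹(τ − ω×Iω) = (-0.9600, -0.9000, 0.9000)
ω + α·dt = (-1.5192, 0.3820, 1.4180)

ω' = (-1.5192, 0.3820, 1.4180)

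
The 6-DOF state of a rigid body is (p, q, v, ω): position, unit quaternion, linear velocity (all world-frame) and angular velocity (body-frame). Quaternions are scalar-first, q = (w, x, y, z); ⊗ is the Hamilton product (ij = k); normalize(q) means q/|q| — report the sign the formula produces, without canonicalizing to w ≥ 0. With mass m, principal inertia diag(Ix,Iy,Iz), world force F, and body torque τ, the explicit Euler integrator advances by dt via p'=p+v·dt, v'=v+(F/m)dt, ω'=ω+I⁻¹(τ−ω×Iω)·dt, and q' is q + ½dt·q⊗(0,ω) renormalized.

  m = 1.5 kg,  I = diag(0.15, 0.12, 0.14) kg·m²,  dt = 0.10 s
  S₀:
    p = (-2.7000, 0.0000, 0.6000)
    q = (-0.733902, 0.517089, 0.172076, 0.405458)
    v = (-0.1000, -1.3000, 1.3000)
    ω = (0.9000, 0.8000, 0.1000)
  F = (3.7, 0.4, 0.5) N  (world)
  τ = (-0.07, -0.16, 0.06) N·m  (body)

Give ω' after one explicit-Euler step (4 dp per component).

gyro term ω×Iω = (0.0016, 0.0009, -0.0216)
α = I⁻¹(τ − ω×Iω) = (-0.4773, -1.3408, 0.5829)
new body rate ω' = (0.8523, 0.6659, 0.1583)

ω' = (0.8523, 0.6659, 0.1583)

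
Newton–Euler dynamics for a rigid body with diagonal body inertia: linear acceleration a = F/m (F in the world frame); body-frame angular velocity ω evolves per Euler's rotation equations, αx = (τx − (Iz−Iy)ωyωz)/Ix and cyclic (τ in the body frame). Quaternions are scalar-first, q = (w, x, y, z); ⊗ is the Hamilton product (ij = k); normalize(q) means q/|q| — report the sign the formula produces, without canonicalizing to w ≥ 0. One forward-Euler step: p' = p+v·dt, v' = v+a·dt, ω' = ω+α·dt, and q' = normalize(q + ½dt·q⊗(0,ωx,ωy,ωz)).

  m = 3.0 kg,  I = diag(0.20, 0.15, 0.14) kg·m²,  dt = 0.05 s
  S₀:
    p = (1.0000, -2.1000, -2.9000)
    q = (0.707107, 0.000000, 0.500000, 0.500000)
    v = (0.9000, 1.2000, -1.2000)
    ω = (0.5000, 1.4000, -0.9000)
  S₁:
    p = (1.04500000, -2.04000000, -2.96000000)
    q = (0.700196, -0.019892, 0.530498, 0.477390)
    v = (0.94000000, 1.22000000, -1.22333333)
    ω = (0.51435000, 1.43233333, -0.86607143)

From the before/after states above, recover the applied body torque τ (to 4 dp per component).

τ = (0.0700, 0.0700, 0.0600)

ω₁ − ω₀ = (0.01435000, 0.03233333, 0.03392857)
τ = I·(Δω/dt) + ω₀×(Iω₀) = (0.0700, 0.0700, 0.0600)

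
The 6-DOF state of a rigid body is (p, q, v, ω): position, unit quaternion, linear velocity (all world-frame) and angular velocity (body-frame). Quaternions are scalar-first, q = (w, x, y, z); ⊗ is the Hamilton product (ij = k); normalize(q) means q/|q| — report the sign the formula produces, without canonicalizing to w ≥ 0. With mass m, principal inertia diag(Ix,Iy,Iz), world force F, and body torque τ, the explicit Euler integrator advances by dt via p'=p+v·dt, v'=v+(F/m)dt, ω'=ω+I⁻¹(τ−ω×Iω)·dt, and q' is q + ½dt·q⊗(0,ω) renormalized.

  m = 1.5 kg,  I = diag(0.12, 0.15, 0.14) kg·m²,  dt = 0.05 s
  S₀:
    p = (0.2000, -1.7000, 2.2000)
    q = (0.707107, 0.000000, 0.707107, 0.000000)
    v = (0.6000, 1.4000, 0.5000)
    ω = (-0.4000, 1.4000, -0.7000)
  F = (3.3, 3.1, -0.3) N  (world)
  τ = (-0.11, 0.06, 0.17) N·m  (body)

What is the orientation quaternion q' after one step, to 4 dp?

q' = (0.6818, -0.0194, 0.7313, -0.0053)

2q̇ = q⊗(0,ω) = (-0.9899498, -0.7778177, 0.9899498, -0.2121321)
q' = normalize(q + ½dt·q⊗(0,ω)) = (0.6818, -0.0194, 0.7313, -0.0053)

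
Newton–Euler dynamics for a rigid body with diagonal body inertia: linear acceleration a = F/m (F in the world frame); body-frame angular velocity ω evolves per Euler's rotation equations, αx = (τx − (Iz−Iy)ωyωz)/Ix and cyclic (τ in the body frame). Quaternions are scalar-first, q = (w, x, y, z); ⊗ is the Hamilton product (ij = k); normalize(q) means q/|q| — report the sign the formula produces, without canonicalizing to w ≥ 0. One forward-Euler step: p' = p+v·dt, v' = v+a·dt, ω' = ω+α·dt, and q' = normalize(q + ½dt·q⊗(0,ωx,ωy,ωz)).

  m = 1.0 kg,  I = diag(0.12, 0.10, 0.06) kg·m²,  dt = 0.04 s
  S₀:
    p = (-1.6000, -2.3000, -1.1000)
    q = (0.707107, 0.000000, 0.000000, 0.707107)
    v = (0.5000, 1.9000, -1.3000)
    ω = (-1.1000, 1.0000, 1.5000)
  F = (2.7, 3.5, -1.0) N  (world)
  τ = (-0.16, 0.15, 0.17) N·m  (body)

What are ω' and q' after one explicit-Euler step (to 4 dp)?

ω×(Iω) gyroscopic = (-0.0600, -0.0990, 0.0220)
α = I⁻¹(τ − ω×Iω) = (-0.8333, 2.4900, 2.4667)
ω' = ω + α·dt = (-1.1333, 1.0996, 1.5987)
q⊗(0,ω) = (-1.0606605, -1.4849247, -0.0707107, 1.0606605)
q' = normalize(q + ½dt·q⊗(0,ω)) = (0.6853, -0.0297, -0.0014, 0.7277)

ω' = (-1.1333, 1.0996, 1.5987)
q' = (0.6853, -0.0297, -0.0014, 0.7277)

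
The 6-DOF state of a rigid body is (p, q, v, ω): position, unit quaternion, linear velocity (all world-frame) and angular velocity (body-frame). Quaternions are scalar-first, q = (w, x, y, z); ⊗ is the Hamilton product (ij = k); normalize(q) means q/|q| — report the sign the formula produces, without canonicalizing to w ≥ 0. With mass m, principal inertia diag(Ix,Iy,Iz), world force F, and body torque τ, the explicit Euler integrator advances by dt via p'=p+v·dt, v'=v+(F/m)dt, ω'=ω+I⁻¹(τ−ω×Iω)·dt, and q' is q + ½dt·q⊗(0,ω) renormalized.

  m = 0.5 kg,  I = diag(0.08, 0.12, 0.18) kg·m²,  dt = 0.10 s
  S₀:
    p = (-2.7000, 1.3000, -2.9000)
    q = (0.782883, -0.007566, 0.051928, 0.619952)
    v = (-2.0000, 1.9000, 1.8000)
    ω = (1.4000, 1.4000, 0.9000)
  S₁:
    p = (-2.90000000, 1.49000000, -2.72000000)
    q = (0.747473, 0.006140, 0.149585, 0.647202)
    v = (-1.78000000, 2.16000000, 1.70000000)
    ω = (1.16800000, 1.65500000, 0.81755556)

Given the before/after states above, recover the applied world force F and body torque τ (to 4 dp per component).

F = (1.1000, 1.3000, -0.5000)
τ = (-0.1100, 0.1800, -0.0700)

ω₁ − ω₀ = (-0.23200000, 0.25500000, -0.08244444)
τ = I·(Δω/dt) + ω₀×(Iω₀) = (-0.1100, 0.1800, -0.0700)
velocity change Δv = (0.22000000, 0.26000000, -0.10000000)
m·(v₁−v₀)/dt = (1.1000, 1.3000, -0.5000)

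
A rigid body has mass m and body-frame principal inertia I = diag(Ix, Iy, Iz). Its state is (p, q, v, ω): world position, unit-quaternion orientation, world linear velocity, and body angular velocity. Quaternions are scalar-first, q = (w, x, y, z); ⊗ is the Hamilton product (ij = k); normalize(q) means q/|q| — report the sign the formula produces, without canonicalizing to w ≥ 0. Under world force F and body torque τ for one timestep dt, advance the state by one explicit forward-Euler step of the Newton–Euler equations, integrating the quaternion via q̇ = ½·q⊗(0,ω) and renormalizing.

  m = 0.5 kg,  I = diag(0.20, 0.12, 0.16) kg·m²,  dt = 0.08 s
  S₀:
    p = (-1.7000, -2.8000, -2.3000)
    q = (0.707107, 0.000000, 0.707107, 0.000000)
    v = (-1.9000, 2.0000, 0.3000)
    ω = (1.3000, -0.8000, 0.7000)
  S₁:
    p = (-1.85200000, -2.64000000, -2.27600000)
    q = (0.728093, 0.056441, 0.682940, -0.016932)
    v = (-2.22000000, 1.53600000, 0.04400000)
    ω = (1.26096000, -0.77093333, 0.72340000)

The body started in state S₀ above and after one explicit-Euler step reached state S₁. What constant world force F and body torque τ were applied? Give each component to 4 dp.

F = (-2.0000, -2.9000, -1.6000)
τ = (-0.1200, 0.0800, 0.1300)

Δv = v₁−v₀ = (-0.32000000, -0.46400000, -0.25600000)
m·(v₁−v₀)/dt = (-2.0000, -2.9000, -1.6000)
ω₁ − ω₀ = (-0.03904000, 0.02906667, 0.02340000)
applied torque τ = (-0.1200, 0.0800, 0.1300)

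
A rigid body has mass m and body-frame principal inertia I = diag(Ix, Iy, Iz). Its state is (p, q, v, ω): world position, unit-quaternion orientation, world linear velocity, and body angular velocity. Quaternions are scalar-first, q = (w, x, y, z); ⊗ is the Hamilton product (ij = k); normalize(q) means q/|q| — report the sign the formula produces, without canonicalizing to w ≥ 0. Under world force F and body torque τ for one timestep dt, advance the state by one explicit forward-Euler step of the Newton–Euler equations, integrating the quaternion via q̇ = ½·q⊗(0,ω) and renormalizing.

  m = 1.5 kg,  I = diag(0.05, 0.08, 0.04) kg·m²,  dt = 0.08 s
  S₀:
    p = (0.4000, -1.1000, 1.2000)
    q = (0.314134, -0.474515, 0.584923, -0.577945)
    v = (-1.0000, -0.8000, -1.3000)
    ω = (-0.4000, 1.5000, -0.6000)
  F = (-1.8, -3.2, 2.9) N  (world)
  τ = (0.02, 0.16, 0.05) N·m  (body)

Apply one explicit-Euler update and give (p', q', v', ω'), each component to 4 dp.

α = I⁻¹(τ − ω×Iω) = (-0.3200, 1.9700, 1.7000)
ω + α·dt = (-0.4256, 1.6576, -0.4640)
Hamilton product q⊗(0,ω) = (-1.4139575, 0.3903101, 0.4176700, -0.6662837)
updated quaternion q' = (0.2570, -0.4579, 0.6003, -0.6033)
linear accel F/m = (-1.2000, -2.1333, 1.9333)
p + v·dt = (0.3200, -1.1640, 1.0960)
v + (F/m)dt = (-1.0960, -0.9707, -1.1453)

p' = (0.3200, -1.1640, 1.0960)
q' = (0.2570, -0.4579, 0.6003, -0.6033)
v' = (-1.0960, -0.9707, -1.1453)
ω' = (-0.4256, 1.6576, -0.4640)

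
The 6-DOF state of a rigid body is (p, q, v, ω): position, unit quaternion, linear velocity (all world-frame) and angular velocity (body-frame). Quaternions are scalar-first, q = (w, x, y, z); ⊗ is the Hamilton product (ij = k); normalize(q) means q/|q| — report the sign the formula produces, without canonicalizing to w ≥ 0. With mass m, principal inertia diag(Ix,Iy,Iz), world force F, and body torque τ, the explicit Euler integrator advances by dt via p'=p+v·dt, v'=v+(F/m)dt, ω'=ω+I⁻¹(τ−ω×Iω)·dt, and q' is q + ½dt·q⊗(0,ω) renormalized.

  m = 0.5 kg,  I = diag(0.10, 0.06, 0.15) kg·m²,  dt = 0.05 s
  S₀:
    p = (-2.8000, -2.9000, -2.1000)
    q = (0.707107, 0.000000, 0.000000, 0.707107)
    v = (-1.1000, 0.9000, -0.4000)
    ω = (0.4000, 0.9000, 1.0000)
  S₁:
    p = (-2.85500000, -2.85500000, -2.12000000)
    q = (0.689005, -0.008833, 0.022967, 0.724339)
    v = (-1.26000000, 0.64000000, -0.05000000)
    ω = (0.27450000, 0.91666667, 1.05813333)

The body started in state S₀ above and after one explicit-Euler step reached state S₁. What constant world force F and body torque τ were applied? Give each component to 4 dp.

rate change Δω = (-0.12550000, 0.01666667, 0.05813333)
τ = I·(Δω/dt) + ω₀×(Iω₀) = (-0.1700, 0.0000, 0.1600)
velocity change Δv = (-0.16000000, -0.26000000, 0.35000000)
applied force F = (-1.6000, -2.6000, 3.5000)

F = (-1.6000, -2.6000, 3.5000)
τ = (-0.1700, 0.0000, 0.1600)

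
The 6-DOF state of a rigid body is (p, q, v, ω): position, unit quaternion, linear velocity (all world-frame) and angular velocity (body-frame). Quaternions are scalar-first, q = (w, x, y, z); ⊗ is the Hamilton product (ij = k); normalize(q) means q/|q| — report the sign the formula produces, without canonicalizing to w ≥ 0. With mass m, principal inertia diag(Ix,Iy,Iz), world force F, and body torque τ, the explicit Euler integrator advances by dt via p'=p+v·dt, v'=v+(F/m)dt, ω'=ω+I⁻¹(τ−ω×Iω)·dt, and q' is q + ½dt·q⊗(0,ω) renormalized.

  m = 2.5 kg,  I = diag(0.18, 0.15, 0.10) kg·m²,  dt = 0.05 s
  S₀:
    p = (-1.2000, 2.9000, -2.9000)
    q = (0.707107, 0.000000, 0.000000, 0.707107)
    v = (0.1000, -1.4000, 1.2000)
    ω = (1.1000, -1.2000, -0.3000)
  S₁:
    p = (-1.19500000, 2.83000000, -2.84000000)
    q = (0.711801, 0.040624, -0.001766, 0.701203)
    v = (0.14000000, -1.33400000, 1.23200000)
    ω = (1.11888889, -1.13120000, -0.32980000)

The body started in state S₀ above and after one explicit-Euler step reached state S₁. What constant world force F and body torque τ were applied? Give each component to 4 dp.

F = (2.0000, 3.3000, 1.6000)
τ = (0.0500, 0.1800, -0.0200)

Δv = v₁−v₀ = (0.04000000, 0.06600000, 0.03200000)
applied force F = (2.0000, 3.3000, 1.6000)
rate change Δω = (0.01888889, 0.06880000, -0.02980000)
precession coupling = (-0.0180, -0.0264, 0.0396)
τ = I·(Δω/dt) + ω₀×(Iω₀) = (0.0500, 0.1800, -0.0200)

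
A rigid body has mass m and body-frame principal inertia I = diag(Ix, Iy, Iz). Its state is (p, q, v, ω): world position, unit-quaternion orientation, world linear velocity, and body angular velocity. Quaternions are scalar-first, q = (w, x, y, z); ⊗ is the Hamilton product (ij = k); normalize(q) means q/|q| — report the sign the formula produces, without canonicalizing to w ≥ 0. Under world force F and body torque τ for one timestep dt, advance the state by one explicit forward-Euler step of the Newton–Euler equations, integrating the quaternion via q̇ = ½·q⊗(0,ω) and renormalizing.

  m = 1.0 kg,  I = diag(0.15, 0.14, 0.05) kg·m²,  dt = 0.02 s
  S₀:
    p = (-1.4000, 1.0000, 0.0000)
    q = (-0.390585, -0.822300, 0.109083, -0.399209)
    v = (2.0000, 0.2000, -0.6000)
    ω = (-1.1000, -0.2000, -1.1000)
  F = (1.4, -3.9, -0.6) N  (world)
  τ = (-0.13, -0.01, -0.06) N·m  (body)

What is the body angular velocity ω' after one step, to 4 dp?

(τ − ω×Iω)/I = (-0.7347, -0.9357, -1.1560)
ω' = ω + α·dt = (-1.1147, -0.2187, -1.1231)

ω' = (-1.1147, -0.2187, -1.1231)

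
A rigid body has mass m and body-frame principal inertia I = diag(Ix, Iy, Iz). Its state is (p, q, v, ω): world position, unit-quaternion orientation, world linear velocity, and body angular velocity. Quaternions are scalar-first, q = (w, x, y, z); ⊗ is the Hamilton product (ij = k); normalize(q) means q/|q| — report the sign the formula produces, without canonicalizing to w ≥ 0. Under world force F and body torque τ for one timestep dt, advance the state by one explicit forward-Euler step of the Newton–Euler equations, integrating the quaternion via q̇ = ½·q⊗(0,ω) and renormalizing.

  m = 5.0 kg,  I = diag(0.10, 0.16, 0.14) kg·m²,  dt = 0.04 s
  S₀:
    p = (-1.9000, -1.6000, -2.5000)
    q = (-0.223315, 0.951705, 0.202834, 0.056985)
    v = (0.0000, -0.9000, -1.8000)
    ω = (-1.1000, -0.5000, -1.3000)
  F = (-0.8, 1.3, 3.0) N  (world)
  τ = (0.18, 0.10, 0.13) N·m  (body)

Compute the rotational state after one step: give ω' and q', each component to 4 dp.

ω' = (-1.0228, -0.4607, -1.2723)
q' = (-0.1987, 0.9513, 0.2284, 0.0577)

angular accel α = (1.9300, 0.9825, 0.6929)
new body rate ω' = (-1.0228, -0.4607, -1.2723)
Hamilton product q⊗(0,ω) = (1.2223730, 0.0104548, 1.2861905, 0.0375744)
updated quaternion q' = (-0.1987, 0.9513, 0.2284, 0.0577)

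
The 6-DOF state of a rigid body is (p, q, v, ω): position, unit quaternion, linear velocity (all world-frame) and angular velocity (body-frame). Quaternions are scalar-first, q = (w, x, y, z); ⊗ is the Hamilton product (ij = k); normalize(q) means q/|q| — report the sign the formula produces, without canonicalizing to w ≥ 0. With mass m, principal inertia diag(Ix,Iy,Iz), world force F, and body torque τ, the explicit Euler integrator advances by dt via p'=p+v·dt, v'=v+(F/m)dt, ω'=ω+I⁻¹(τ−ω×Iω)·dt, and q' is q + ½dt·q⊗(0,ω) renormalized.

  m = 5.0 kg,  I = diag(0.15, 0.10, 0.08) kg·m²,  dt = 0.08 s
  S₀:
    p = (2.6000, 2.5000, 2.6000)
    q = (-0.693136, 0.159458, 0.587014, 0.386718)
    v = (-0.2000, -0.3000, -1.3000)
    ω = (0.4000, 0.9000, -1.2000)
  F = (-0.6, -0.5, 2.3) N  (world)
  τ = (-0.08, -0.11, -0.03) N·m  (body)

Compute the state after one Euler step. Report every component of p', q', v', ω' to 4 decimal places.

α = I⁻¹(τ − ω×Iω) = (-0.6773, -0.7640, -0.1500)
ω + α·dt = (0.3458, 0.8389, -1.2120)
q⊗(0,ω) = (-0.1280342, -1.3297174, -0.2777856, 0.7404698)
q' = normalize(q + ½dt·q⊗(0,ω)) = (-0.6969, 0.1061, 0.5748, 0.4155)
p' = p + v·dt = (2.5840, 2.4760, 2.4960)
v + (F/m)dt = (-0.2096, -0.3080, -1.2632)

p' = (2.5840, 2.4760, 2.4960)
q' = (-0.6969, 0.1061, 0.5748, 0.4155)
v' = (-0.2096, -0.3080, -1.2632)
ω' = (0.3458, 0.8389, -1.2120)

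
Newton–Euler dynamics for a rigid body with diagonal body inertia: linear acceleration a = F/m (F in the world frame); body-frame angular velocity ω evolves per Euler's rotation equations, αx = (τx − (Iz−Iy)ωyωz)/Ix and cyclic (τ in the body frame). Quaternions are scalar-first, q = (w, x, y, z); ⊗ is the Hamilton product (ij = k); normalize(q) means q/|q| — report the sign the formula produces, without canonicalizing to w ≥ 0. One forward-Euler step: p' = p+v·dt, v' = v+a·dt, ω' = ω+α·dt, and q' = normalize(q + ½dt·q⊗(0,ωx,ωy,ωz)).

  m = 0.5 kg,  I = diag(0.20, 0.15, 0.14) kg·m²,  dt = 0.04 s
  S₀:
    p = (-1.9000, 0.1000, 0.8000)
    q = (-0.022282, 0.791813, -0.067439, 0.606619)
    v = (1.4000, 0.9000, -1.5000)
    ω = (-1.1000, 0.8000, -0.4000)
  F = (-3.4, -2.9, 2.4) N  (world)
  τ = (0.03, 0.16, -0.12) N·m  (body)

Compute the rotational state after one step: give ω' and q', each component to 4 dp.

precession coupling ω×(Iω) = (0.0032, 0.0264, 0.0440)
angular accel α = (0.1340, 0.8907, -1.1714)
new body rate ω' = (-1.0946, 0.8356, -0.4469)
Hamilton product q⊗(0,ω) = (1.1675931, -0.4338094, -0.3683813, 0.5681803)
q' = normalize(q + ½dt·q⊗(0,ω)) = (0.0011, 0.7828, -0.0748, 0.6177)

ω' = (-1.0946, 0.8356, -0.4469)
q' = (0.0011, 0.7828, -0.0748, 0.6177)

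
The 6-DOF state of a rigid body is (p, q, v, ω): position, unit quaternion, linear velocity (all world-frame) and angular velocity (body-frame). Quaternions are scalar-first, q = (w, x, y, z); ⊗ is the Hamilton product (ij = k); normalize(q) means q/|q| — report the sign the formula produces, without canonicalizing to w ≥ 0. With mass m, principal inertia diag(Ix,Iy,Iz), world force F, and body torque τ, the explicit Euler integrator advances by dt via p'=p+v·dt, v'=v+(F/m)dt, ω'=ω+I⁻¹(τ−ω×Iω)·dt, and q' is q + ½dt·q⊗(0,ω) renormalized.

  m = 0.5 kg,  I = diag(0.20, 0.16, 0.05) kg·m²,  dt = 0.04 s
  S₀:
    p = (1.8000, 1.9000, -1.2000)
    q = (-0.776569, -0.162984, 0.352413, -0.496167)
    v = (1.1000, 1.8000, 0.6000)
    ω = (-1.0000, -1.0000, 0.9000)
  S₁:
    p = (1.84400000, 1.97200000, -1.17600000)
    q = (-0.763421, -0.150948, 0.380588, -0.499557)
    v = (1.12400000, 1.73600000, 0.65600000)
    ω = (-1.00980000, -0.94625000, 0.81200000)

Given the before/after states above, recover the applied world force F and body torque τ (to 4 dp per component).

ω₁ − ω₀ = (-0.00980000, 0.05375000, -0.08800000)
applied torque τ = (0.0500, 0.0800, -0.1500)
Δv = v₁−v₀ = (0.02400000, -0.06400000, 0.05600000)
m·(v₁−v₀)/dt = (0.3000, -0.8000, 0.7000)

F = (0.3000, -0.8000, 0.7000)
τ = (0.0500, 0.0800, -0.1500)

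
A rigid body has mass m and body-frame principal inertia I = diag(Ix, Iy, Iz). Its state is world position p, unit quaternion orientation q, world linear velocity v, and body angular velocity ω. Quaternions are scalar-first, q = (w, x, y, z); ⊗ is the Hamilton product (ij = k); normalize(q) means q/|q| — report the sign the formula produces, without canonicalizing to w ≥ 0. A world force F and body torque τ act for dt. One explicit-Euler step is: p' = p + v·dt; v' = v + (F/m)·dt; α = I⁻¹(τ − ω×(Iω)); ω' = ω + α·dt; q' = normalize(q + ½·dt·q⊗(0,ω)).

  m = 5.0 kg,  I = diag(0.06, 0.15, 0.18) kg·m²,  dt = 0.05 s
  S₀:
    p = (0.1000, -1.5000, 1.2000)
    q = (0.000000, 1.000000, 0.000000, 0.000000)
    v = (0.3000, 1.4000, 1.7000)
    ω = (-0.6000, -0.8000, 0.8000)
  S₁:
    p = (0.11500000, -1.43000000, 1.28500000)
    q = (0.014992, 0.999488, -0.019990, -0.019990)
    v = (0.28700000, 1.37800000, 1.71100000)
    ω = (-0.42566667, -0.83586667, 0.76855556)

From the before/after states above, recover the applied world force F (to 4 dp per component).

velocity change Δv = (-0.01300000, -0.02200000, 0.01100000)
F = m·Δv/dt = (-1.3000, -2.2000, 1.1000)

F = (-1.3000, -2.2000, 1.1000)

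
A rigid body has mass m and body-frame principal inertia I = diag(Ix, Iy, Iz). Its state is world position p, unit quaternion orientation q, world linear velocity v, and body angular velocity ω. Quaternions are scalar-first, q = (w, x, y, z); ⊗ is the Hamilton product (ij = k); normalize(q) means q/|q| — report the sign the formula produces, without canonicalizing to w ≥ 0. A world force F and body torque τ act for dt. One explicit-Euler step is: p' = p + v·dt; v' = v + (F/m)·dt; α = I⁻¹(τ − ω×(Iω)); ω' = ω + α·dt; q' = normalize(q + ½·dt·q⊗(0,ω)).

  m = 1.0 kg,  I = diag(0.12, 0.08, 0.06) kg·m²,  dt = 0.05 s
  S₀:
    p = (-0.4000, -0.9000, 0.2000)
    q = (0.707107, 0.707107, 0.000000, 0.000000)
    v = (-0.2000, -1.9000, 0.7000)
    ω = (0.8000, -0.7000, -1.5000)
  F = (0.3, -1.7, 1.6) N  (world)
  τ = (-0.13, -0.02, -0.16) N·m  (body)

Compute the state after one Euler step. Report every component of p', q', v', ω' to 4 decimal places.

precession coupling ω×(Iω) = (-0.0210, -0.0720, 0.0224)
angular accel α = (-0.9083, 0.6500, -3.0400)
new body rate ω' = (0.7546, -0.6675, -1.6520)
2q̇ = q⊗(0,ω) = (-0.5656856, 0.5656856, 0.5656856, -1.5556354)
q + ½dt·q⊗(0,ω), renormalized = (0.6922, 0.7205, 0.0141, -0.0388)
new position p' = (-0.4100, -0.9950, 0.2350)
v + (F/m)dt = (-0.1850, -1.9850, 0.7800)

p' = (-0.4100, -0.9950, 0.2350)
q' = (0.6922, 0.7205, 0.0141, -0.0388)
v' = (-0.1850, -1.9850, 0.7800)
ω' = (0.7546, -0.6675, -1.6520)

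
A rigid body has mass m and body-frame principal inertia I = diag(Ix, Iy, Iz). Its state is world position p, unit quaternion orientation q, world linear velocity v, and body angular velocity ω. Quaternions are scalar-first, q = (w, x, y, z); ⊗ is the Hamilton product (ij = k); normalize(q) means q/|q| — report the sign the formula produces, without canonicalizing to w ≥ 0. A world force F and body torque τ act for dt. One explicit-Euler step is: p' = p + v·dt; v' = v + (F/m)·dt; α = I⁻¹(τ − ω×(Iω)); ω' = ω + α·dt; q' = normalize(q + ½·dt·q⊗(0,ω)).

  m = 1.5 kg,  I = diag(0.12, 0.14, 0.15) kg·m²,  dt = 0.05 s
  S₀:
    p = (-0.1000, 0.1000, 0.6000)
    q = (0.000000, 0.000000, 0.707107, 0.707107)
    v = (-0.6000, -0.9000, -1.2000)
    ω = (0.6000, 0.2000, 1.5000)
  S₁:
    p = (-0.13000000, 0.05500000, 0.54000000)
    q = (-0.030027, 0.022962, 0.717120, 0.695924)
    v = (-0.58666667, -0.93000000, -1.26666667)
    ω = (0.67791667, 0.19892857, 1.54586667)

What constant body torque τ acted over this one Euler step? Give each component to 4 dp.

rate change Δω = (0.07791667, -0.00107143, 0.04586667)
gyro term ω₀×Iω₀ = (0.0030, -0.0270, 0.0024)
τ = I·(Δω/dt) + ω₀×(Iω₀) = (0.1900, -0.0300, 0.1400)

τ = (0.1900, -0.0300, 0.1400)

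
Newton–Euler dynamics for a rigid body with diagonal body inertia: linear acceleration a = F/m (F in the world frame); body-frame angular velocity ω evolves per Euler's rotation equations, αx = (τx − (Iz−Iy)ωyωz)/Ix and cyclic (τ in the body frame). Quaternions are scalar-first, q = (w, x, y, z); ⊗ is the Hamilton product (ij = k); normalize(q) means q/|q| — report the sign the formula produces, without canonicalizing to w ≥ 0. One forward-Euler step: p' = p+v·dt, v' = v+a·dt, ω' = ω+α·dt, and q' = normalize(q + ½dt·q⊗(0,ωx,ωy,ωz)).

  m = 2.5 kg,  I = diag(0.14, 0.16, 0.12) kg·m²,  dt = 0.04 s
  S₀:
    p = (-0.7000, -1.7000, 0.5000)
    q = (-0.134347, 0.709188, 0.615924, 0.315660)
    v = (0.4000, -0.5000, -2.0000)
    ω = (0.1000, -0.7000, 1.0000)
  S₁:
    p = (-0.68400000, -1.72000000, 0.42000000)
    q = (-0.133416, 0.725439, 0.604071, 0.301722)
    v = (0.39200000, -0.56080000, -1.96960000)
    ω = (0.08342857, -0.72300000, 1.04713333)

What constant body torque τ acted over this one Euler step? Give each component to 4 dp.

Δω = ω₁−ω₀ = (-0.01657143, -0.02300000, 0.04713333)
gyro term ω₀×Iω₀ = (0.0280, 0.0020, -0.0014)
τ = I·(Δω/dt) + ω₀×(Iω₀) = (-0.0300, -0.0900, 0.1400)

τ = (-0.0300, -0.0900, 0.1400)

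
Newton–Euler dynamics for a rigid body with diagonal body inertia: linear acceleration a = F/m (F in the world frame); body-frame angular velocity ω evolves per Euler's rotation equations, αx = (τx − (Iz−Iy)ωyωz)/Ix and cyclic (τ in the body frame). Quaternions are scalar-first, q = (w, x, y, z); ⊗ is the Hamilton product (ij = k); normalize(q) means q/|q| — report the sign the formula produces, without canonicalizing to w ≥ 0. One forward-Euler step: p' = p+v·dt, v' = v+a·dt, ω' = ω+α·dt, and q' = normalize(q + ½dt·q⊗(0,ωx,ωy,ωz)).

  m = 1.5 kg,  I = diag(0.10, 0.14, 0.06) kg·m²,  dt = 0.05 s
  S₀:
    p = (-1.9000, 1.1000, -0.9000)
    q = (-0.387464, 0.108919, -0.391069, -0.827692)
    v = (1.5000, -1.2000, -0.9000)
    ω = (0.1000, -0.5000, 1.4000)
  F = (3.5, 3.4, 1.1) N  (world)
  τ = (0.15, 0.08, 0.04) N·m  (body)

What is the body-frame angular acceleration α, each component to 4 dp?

ω×(Iω) gyroscopic = (0.0560, 0.0056, -0.0020)
(τ − ω×Iω)/I = (0.9400, 0.5314, 0.7000)

α = (0.9400, 0.5314, 0.7000)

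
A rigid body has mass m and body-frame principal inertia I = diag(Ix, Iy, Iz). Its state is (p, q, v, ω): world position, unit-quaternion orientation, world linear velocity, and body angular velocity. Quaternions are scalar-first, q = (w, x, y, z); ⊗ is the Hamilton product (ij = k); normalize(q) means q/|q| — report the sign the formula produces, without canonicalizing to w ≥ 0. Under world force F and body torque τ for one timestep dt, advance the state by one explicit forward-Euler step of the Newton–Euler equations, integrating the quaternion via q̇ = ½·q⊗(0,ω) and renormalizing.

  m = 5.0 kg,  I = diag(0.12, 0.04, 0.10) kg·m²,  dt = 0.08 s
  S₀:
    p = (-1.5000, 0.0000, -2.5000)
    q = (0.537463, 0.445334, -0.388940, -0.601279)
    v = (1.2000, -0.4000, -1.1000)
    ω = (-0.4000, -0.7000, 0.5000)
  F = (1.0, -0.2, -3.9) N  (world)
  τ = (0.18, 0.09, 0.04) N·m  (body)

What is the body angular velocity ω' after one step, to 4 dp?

ω' = (-0.2660, -0.5120, 0.5499)

(τ − ω×Iω)/I = (1.6750, 2.3500, 0.6240)
ω + α·dt = (-0.2660, -0.5120, 0.5499)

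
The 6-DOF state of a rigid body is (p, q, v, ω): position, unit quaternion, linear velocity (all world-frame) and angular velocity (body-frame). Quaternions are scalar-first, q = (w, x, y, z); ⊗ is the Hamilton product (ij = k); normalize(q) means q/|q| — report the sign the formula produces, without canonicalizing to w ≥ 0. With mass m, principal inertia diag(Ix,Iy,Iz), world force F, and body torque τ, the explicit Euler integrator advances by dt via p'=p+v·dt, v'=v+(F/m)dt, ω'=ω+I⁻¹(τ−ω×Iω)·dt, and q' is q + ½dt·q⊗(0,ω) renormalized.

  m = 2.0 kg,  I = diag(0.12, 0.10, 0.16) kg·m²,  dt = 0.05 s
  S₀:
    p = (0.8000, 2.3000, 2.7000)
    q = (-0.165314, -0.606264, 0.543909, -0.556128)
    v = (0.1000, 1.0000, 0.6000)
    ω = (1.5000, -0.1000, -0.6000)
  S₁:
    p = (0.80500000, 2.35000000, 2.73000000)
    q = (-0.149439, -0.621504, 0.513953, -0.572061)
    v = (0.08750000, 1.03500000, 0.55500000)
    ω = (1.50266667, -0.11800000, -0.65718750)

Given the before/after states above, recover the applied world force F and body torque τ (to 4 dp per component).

F = (-0.5000, 1.4000, -1.8000)
τ = (0.0100, 0.0000, -0.1800)

velocity change Δv = (-0.01250000, 0.03500000, -0.04500000)
m·(v₁−v₀)/dt = (-0.5000, 1.4000, -1.8000)
Δω = ω₁−ω₀ = (0.00266667, -0.01800000, -0.05718750)
τ = I·(Δω/dt) + ω₀×(Iω₀) = (0.0100, 0.0000, -0.1800)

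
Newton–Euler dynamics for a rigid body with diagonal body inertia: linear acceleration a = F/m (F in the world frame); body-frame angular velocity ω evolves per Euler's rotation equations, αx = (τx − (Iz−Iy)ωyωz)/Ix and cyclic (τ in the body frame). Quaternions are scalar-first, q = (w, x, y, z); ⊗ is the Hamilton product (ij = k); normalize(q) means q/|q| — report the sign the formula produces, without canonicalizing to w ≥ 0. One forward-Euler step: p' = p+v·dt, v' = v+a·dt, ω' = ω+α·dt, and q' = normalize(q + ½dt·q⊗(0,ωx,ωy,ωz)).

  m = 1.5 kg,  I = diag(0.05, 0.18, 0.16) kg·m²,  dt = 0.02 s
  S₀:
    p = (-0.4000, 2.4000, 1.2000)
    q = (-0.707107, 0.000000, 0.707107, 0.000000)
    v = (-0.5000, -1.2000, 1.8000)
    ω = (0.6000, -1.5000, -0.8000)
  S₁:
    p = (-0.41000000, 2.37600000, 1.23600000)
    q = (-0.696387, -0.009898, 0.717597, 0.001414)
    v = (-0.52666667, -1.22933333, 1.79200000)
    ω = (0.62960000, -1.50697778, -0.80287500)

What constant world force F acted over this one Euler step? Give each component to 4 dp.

velocity change Δv = (-0.02666667, -0.02933333, -0.00800000)
F = m·Δv/dt = (-2.0000, -2.2000, -0.6000)

F = (-2.0000, -2.2000, -0.6000)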